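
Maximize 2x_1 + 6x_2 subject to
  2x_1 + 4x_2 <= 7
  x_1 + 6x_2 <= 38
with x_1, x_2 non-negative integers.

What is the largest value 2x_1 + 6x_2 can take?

(x_1,x_2)=(1,1): 2·1+4·1=6≤7, 1·1+6·1=7≤38, objective 8.
(x_1,x_2)=(0,1): 2·0+4·1=4≤7, 1·0+6·1=6≤38, objective 6.
(x_1,x_2)=(2,0): 2·2+4·0=4≤7, 1·2+6·0=2≤38, objective 4.
The best lattice point is (1,1), giving 8.

8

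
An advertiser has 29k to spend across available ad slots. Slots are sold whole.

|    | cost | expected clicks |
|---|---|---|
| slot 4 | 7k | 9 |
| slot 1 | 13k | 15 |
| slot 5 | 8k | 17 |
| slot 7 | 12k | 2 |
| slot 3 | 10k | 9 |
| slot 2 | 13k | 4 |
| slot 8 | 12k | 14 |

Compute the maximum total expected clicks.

This is an integer program with binary decision variables.
Allowing fractional choices, the relaxed optimum would be about 42.3, but ad slots are indivisible.
slot 4 + slot 5 + slot 8: cost 7 + 8 + 12 = 27 ≤ 29, expected clicks 9 + 17 + 14 = 40.
slot 4 + slot 1 + slot 5: cost 7 + 13 + 8 = 28 ≤ 29, expected clicks 9 + 15 + 17 = 41.
Best is slot 4, slot 1, and slot 5 with total expected clicks 41.

41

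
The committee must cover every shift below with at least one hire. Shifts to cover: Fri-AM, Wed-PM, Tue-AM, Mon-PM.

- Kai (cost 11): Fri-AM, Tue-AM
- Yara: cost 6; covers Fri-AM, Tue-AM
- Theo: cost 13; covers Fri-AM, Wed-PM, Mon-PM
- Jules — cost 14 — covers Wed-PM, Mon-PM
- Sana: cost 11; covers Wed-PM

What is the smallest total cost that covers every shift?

19

Choose Yara and Theo: together they cover Fri-AM, Wed-PM, Tue-AM, Mon-PM — every shift.
Total cost: 6 + 13 = 19.
No cover costs less than 19.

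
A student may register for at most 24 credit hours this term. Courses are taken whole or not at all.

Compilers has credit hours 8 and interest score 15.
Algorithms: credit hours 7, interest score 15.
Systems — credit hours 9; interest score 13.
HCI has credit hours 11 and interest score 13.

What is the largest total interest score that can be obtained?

43

This is a 0-1 knapsack instance.
Compilers + Algorithms: credit hours 8 + 7 = 15 ≤ 24, interest score 15 + 15 = 30.
Algorithms + Systems: credit hours 7 + 9 = 16 ≤ 24, interest score 15 + 13 = 28.
Compilers + Algorithms + Systems: credit hours 8 + 7 + 9 = 24 ≤ 24, interest score 15 + 15 + 13 = 43.
Best is Compilers, Algorithms, and Systems with total interest score 43.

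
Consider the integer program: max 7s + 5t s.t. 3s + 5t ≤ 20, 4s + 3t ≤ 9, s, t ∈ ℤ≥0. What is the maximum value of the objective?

15

Relaxing integrality, the LP optimum is 15.75 at (s,t) = (2.25, 0), which is not an integer point.
(s,t)=(0,3): 3·0+5·3=15≤20, 4·0+3·3=9≤9, objective 15.
(s,t)=(2,0): 3·2+5·0=6≤20, 4·2+3·0=8≤9, objective 14.
(s,t)=(1,1): 3·1+5·1=8≤20, 4·1+3·1=7≤9, objective 12.
No feasible integer point exceeds 15.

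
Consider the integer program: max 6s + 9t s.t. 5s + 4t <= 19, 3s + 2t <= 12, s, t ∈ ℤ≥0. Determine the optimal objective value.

36

Relaxing integrality, the LP optimum is 42.75 at (s,t) = (0, 4.75), which is not an integer point.
(s,t)=(0,4): 5·0+4·4=16≤19, 3·0+2·4=8≤12, objective 36.
(s,t)=(1,3): 5·1+4·3=17≤19, 3·1+2·3=9≤12, objective 33.
(s,t)=(0,3): 5·0+4·3=12≤19, 3·0+2·3=6≤12, objective 27.
No feasible integer point exceeds 36.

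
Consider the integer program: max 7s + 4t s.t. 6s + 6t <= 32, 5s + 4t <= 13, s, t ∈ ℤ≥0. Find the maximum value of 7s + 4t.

15

(s,t)=(1,2) is feasible, giving 15.
(s,t)=(2,0) is feasible, giving 14.
(s,t)=(0,3) is feasible, giving 12.
No feasible integer point exceeds 15.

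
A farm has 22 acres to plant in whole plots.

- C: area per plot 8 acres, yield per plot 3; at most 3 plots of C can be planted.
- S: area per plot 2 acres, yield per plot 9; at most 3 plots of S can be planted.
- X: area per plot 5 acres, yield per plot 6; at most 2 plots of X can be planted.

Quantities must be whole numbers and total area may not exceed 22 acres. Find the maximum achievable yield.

39

This is a bounded integer knapsack.
Take 3×S and 2×X: area 16 ≤ 22, yield 3·9 + 2·6 = 39.
S has the best ratio (9/2) and is taken to its limit of 3; remaining capacity is filled optimally with the others.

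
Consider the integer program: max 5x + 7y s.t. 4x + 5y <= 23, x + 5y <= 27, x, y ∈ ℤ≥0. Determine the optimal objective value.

31

(x,y)=(2,3): 4·2+5·3=23≤23, 1·2+5·3=17≤27, objective 31.
(x,y)=(3,2): 4·3+5·2=22≤23, 1·3+5·2=13≤27, objective 29.
(x,y)=(0,4): 4·0+5·4=20≤23, 1·0+5·4=20≤27, objective 28.
No feasible integer point exceeds 31.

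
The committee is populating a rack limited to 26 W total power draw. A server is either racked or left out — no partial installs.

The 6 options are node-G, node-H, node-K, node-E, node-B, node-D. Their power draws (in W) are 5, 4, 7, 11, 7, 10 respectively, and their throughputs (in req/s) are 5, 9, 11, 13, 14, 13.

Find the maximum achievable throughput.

41

Take node-G, node-H, node-B, and node-D: power draw 5 + 4 + 7 + 10 = 26 ≤ 26, throughput 5 + 9 + 14 + 13 = 41.
No other feasible combination does better.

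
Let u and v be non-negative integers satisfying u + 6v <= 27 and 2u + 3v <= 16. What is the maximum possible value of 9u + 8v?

72

(u,v)=(8,0): 1·8+6·0=8≤27, 2·8+3·0=16≤16, objective 72.
(u,v)=(7,0): 1·7+6·0=7≤27, 2·7+3·0=14≤16, objective 63.
No feasible integer point exceeds 72.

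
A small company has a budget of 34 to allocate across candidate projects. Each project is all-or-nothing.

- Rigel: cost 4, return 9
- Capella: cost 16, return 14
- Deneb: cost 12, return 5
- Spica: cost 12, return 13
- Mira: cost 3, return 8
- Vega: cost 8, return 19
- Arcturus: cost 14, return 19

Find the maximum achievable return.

Spica + Vega + Arcturus: cost 12 + 8 + 14 = 34 ≤ 34, return 13 + 19 + 19 = 51.
Rigel + Capella + Mira + Vega: cost 4 + 16 + 3 + 8 = 31 ≤ 34, return 9 + 14 + 8 + 19 = 50.
Rigel + Mira + Vega + Arcturus: cost 4 + 3 + 8 + 14 = 29 ≤ 34, return 9 + 8 + 19 + 19 = 55.
Best is Rigel, Mira, Vega, and Arcturus with total return 55.

55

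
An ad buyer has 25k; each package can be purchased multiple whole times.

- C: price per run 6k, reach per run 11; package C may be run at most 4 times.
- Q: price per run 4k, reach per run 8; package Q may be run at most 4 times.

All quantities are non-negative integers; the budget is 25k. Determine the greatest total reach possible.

46

This is a bounded integer knapsack.
Take 2×C and 3×Q: price 24 ≤ 25, reach 2·11 + 3·8 = 46.
No other integer combination yields more.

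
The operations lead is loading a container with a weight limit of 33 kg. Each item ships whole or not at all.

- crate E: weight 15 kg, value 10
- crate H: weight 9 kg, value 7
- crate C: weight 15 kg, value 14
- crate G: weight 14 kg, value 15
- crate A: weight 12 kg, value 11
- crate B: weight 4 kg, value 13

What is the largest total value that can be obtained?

42

Take crate C, crate G, and crate B: weight 15 + 14 + 4 = 33 ≤ 33, value 14 + 15 + 13 = 42.
No other feasible combination does better.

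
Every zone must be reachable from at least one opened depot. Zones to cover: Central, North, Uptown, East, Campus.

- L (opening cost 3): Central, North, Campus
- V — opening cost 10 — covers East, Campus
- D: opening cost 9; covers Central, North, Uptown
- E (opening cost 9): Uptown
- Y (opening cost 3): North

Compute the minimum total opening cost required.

19

This is a weighted set-cover instance.
The greedy cost-per-new-zone heuristic would pick L, D, and V for 22, but a cheaper cover exists.
Choose V and D: together they cover Central, North, Uptown, East, Campus — every zone.
Total opening cost: 10 + 9 = 19.
No cover costs less than 19.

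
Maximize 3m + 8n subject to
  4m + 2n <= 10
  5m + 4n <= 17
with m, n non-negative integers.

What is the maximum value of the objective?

The continuous relaxation peaks at (0, 4.25) with value 34.00; rounding to a feasible lattice point costs some objective.
(m,n)=(0,4): 4·0+2·4=8≤10, 5·0+4·4=16≤17, objective 32.
(m,n)=(1,3): 4·1+2·3=10≤10, 5·1+4·3=17≤17, objective 27.
(m,n)=(0,3): 4·0+2·3=6≤10, 5·0+4·3=12≤17, objective 24.
The best lattice point is (0,4), giving 32.

32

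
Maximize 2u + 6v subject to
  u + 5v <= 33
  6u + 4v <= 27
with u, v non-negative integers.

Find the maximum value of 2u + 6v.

Relaxing integrality, the LP optimum is 39.69 at (u,v) = (0.115, 6.58), which is not an integer point.
(u,v)=(0,6): 1·0+5·6=30≤33, 6·0+4·6=24≤27, objective 36.
(u,v)=(1,5): 1·1+5·5=26≤33, 6·1+4·5=26≤27, objective 32.
(u,v)=(0,5): 1·0+5·5=25≤33, 6·0+4·5=20≤27, objective 30.
No feasible integer point exceeds 36.

36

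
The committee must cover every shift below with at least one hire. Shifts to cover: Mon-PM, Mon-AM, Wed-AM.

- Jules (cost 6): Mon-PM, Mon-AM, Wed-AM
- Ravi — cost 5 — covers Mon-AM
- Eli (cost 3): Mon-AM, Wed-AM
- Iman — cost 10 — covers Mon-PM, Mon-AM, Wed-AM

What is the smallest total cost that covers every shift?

6

This is a weighted set-cover instance.
Jules alone covers Mon-PM, Mon-AM, Wed-AM — every shift.
Total cost: 6.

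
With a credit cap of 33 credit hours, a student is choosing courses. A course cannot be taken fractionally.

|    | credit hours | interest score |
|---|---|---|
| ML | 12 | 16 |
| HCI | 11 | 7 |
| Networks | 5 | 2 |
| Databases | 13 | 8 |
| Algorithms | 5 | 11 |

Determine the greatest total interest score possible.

This is a 0-1 knapsack instance.
Take ML, HCI, Networks, and Algorithms: credit hours 12 + 11 + 5 + 5 = 33 ≤ 33, interest score 16 + 7 + 2 + 11 = 36.
No other feasible combination does better.

36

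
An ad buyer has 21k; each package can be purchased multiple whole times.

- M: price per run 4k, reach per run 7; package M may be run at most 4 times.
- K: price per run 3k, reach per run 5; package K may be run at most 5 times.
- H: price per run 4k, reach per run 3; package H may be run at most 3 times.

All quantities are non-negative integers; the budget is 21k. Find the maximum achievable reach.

M has the best ratio (7/4); taking only M gives at most 4×7 = 28 (stopped by the supply cap of 4).
Mixing does better — 3×M and 3×K: price 21 ≤ 21, reach 3·7 + 3·5 = 36.

36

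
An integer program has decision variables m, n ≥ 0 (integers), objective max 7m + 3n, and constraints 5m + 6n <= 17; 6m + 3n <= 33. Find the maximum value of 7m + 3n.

(m,n)=(3,0) is feasible, giving 21.
(m,n)=(2,1) is feasible, giving 17.
(m,n)=(2,0) is feasible, giving 14.
The best lattice point is (3,0), giving 21.

21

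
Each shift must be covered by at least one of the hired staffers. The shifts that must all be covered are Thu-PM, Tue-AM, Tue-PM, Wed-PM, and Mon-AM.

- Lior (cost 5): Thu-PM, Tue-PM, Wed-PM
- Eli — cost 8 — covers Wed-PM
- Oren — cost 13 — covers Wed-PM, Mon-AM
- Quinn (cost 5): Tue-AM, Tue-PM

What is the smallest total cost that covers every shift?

23

This is an integer covering problem.
Choose Lior, Oren, and Quinn: together they cover Thu-PM, Tue-AM, Tue-PM, Wed-PM, Mon-AM — every shift.
Total cost: 5 + 13 + 5 = 23.
No cover costs less than 23.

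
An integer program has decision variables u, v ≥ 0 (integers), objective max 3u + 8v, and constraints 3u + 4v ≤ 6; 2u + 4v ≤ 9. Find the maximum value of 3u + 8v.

8

(u,v)=(0,1): 3·0+4·1=4≤6, 2·0+4·1=4≤9, objective 8.
(u,v)=(1,0): 3·1+4·0=3≤6, 2·1+4·0=2≤9, objective 3.
(u,v)=(0,0): 3·0+4·0=0≤6, 2·0+4·0=0≤9, objective 0.
No feasible integer point exceeds 8.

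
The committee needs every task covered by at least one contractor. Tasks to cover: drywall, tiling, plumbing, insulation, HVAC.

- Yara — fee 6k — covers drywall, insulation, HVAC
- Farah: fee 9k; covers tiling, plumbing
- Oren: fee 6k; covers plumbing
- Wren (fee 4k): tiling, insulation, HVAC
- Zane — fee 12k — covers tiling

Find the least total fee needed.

15

The greedy cost-per-new-task heuristic would pick Wren, Yara, and Oren for 16, but a cheaper cover exists.
Choose Yara and Farah: together they cover drywall, tiling, plumbing, insulation, HVAC — every task.
Total fee: 6 + 9 = 15.
No cover costs less than 15.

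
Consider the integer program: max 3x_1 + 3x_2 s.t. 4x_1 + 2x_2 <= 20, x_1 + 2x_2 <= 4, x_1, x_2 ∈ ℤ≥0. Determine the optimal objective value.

(x_1,x_2)=(4,0): 4·4+2·0=16≤20, 1·4+2·0=4≤4, objective 12.
(x_1,x_2)=(3,0): 4·3+2·0=12≤20, 1·3+2·0=3≤4, objective 9.
Maximum is 12 at (x_1,x_2)=(4,0).

12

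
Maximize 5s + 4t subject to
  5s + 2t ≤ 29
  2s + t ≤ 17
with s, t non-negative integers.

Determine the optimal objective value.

Relaxing integrality, the LP optimum is 58.00 at (s,t) = (0, 14.5), which is not an integer point.
(s,t)=(0,14): 5·0+2·14=28≤29, 2·0+1·14=14≤17, objective 56.
(s,t)=(0,13): 5·0+2·13=26≤29, 2·0+1·13=13≤17, objective 52.
The best lattice point is (0,14), giving 56.

56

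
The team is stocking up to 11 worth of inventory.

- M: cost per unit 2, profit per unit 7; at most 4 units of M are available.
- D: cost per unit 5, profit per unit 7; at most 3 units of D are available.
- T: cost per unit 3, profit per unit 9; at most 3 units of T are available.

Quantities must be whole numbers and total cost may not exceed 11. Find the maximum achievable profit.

Take 4×M and 1×T: cost 11 ≤ 11, profit 4·7 + 1·9 = 37.
M has the best ratio (7/2) and is taken to its limit of 4; remaining capacity is filled optimally with the others.

37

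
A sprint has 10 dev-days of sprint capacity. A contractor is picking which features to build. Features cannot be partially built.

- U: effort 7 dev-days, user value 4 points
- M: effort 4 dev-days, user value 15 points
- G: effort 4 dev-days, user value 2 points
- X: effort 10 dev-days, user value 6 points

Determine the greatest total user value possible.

Allowing fractional choices, the relaxed optimum would be about 18.6, but features are indivisible.
M + G: effort 4 + 4 = 8 ≤ 10, user value 15 + 2 = 17.
M: effort 4 ≤ 10, user value 15.
X: effort 10 ≤ 10, user value 6.
Best is M and G with total user value 17.

17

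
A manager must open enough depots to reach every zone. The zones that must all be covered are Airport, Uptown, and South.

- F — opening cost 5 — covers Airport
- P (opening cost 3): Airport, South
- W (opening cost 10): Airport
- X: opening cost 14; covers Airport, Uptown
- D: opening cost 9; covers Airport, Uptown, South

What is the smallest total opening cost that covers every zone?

9

The greedy cost-per-new-zone heuristic would pick P and D for 12, but a cheaper cover exists.
D alone covers Airport, Uptown, South — every zone.
Total opening cost: 9.
No cover costs less than 9.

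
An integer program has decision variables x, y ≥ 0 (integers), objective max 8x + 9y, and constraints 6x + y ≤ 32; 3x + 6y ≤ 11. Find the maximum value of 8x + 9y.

Relaxing integrality, the LP optimum is 29.33 at (x,y) = (3.67, 0), which is not an integer point.
(x,y)=(3,0): 6·3+1·0=18≤32, 3·3+6·0=9≤11, objective 24.
(x,y)=(2,0): 6·2+1·0=12≤32, 3·2+6·0=6≤11, objective 16.
Maximum is 24 at (x,y)=(3,0).

24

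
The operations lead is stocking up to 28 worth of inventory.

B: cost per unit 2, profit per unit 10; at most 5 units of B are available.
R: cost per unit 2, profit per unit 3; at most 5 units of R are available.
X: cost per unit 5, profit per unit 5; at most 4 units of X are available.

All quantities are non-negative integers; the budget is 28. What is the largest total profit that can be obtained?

72

5×B, 4×R, and 2×X: cost 28 ≤ 28, profit 5·10 + 4·3 + 2·5 = 72.
5×B, 5×R, and 1×X: cost 25 ≤ 28, profit 5·10 + 5·3 + 1·5 = 70.
Best is 72.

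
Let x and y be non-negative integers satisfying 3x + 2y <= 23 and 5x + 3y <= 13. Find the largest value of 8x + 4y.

Relaxing integrality, the LP optimum is 20.80 at (x,y) = (2.6, 0), which is not an integer point.
(x,y)=(2,1): 3·2+2·1=8≤23, 5·2+3·1=13≤13, objective 20.
(x,y)=(1,2): 3·1+2·2=7≤23, 5·1+3·2=11≤13, objective 16.
The best lattice point is (2,1), giving 20.

20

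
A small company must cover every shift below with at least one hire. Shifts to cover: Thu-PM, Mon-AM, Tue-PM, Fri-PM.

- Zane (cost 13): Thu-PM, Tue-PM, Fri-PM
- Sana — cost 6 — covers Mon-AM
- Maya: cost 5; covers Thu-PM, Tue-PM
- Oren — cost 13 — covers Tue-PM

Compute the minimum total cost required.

19

This is an integer covering problem.
Choose Zane and Sana: together they cover Thu-PM, Mon-AM, Tue-PM, Fri-PM — every shift.
Total cost: 13 + 6 = 19.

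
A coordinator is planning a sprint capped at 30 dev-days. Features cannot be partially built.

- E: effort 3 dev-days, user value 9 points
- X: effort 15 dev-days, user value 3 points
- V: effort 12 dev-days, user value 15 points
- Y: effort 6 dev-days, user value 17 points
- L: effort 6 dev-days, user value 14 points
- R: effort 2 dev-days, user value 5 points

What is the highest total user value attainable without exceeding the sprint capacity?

Allowing fractional choices, the relaxed optimum would be about 60.2, but features are indivisible.
V + Y + L + R: effort 12 + 6 + 6 + 2 = 26 ≤ 30, user value 15 + 17 + 14 + 5 = 51.
E + V + Y + L: effort 3 + 12 + 6 + 6 = 27 ≤ 30, user value 9 + 15 + 17 + 14 = 55.
E + V + Y + L + R: effort 3 + 12 + 6 + 6 + 2 = 29 ≤ 30, user value 9 + 15 + 17 + 14 + 5 = 60.
Best is E, V, Y, L, and R with total user value 60.

60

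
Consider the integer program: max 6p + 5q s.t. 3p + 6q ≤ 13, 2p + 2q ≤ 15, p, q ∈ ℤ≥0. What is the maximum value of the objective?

24

(p,q)=(4,0): 3·4+6·0=12≤13, 2·4+2·0=8≤15, objective 24.
(p,q)=(3,0): 3·3+6·0=9≤13, 2·3+2·0=6≤15, objective 18.
Maximum is 24 at (p,q)=(4,0).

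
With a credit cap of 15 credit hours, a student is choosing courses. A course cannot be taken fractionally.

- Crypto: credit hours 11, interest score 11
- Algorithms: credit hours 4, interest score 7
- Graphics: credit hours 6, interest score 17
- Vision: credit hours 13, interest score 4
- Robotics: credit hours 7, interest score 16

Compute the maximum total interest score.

This is a 0-1 knapsack instance.
Allowing fractional choices, the relaxed optimum would be about 36.5, but courses are indivisible.
Graphics + Robotics: credit hours 6 + 7 = 13 ≤ 15, interest score 17 + 16 = 33.
Algorithms + Robotics: credit hours 4 + 7 = 11 ≤ 15, interest score 7 + 16 = 23.
Algorithms + Graphics: credit hours 4 + 6 = 10 ≤ 15, interest score 7 + 17 = 24.
Best is Graphics and Robotics with total interest score 33.

33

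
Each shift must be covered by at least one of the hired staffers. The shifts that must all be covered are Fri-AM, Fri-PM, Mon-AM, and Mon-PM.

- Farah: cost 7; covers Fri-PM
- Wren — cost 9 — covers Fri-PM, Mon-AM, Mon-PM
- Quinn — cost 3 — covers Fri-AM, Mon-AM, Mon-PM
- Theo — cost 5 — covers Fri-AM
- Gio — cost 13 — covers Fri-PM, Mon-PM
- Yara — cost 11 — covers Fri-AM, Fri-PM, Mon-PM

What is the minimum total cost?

Choose Farah and Quinn: together they cover Fri-AM, Fri-PM, Mon-AM, Mon-PM — every shift.
Total cost: 7 + 3 = 10.
No cover costs less than 10.

10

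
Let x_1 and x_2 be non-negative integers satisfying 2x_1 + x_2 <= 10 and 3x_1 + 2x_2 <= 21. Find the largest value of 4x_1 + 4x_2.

40

(x_1,x_2)=(0,10): 2·0+1·10=10≤10, 3·0+2·10=20≤21, objective 40.
(x_1,x_2)=(0,9): 2·0+1·9=9≤10, 3·0+2·9=18≤21, objective 36.
The best lattice point is (0,10), giving 40.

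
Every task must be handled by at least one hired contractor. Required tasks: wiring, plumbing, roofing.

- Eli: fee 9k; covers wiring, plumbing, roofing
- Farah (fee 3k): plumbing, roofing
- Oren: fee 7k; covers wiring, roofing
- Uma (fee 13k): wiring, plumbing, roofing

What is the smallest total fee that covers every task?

9

This is an integer covering problem.
Eli alone covers wiring, plumbing, roofing — every task.
Total fee: 9.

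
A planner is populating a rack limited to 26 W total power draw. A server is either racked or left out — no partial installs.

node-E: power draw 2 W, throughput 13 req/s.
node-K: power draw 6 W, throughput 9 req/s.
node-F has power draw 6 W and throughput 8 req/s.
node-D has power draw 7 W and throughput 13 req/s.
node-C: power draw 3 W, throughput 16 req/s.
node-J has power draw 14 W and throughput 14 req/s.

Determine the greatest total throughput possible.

Treat it as a binary knapsack problem.
Allowing fractional choices, the relaxed optimum would be about 61.0, but servers are indivisible.
node-E + node-K + node-F + node-D + node-C: power draw 2 + 6 + 6 + 7 + 3 = 24 ≤ 26, throughput 13 + 9 + 8 + 13 + 16 = 59.
node-E + node-D + node-C + node-J: power draw 2 + 7 + 3 + 14 = 26 ≤ 26, throughput 13 + 13 + 16 + 14 = 56.
Best is node-E, node-K, node-F, node-D, and node-C with total throughput 59.

59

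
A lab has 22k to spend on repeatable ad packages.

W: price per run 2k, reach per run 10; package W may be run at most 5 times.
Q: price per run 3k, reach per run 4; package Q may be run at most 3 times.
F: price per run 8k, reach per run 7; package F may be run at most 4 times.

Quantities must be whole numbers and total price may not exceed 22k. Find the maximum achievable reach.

5×W, 1×Q, and 1×F: price 21 ≤ 22, reach 5·10 + 1·4 + 1·7 = 61.
5×W and 3×Q: price 19 ≤ 22, reach 5·10 + 3·4 = 62.
Best is 62.

62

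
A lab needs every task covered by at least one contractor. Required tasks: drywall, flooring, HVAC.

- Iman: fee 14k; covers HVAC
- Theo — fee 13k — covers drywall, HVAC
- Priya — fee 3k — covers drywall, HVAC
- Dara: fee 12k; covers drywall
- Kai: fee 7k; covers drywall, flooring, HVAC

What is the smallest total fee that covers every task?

Kai alone covers drywall, flooring, HVAC — every task.
Total fee: 7.

7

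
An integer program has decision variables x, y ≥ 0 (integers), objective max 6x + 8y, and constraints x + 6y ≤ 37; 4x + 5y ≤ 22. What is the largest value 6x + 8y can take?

Relaxing integrality, the LP optimum is 35.20 at (x,y) = (0, 4.4), which is not an integer point.
(x,y)=(3,2): 1·3+6·2=15≤37, 4·3+5·2=22≤22, objective 34.
(x,y)=(0,4): 1·0+6·4=24≤37, 4·0+5·4=20≤22, objective 32.
The best lattice point is (3,2), giving 34.

34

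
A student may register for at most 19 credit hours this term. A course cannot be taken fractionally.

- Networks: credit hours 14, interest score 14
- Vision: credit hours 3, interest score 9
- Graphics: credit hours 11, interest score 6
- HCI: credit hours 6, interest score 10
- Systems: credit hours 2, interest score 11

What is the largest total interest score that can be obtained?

Allowing fractional choices, the relaxed optimum would be about 38.0, but courses are indivisible.
Graphics + HCI + Systems: credit hours 11 + 6 + 2 = 19 ≤ 19, interest score 6 + 10 + 11 = 27.
Vision + HCI + Systems: credit hours 3 + 6 + 2 = 11 ≤ 19, interest score 9 + 10 + 11 = 30.
Networks + Vision + Systems: credit hours 14 + 3 + 2 = 19 ≤ 19, interest score 14 + 9 + 11 = 34.
Best is Networks, Vision, and Systems with total interest score 34.

34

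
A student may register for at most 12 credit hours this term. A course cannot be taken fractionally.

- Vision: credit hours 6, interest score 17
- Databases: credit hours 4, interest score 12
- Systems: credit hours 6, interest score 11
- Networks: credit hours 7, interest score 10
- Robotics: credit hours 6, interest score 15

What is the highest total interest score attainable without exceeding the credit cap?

32

Take Vision and Robotics: credit hours 6 + 6 = 12 ≤ 12, interest score 17 + 15 = 32.
No other feasible combination does better.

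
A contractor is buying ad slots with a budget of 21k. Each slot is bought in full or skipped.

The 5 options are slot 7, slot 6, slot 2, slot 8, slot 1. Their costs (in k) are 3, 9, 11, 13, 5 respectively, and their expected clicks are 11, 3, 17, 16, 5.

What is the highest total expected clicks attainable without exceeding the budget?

33

Allowing fractional choices, the relaxed optimum would be about 36.6, but ad slots are indivisible.
slot 7 + slot 8 + slot 1: cost 3 + 13 + 5 = 21 ≤ 21, expected clicks 11 + 16 + 5 = 32.
slot 7 + slot 2: cost 3 + 11 = 14 ≤ 21, expected clicks 11 + 17 = 28.
slot 7 + slot 2 + slot 1: cost 3 + 11 + 5 = 19 ≤ 21, expected clicks 11 + 17 + 5 = 33.
Best is slot 7, slot 2, and slot 1 with total expected clicks 33.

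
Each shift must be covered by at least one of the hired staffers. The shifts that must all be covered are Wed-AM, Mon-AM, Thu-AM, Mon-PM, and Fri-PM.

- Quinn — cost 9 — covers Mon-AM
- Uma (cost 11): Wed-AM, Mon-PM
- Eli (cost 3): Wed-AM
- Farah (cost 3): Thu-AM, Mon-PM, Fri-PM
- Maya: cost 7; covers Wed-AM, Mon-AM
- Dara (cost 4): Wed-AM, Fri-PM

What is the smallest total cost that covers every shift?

This is a weighted set-cover instance.
The greedy cost-per-new-shift heuristic would pick Farah, Eli, and Maya for 13, but a cheaper cover exists.
Choose Farah and Maya: together they cover Wed-AM, Mon-AM, Thu-AM, Mon-PM, Fri-PM — every shift.
Total cost: 3 + 7 = 10.
No cover costs less than 10.

10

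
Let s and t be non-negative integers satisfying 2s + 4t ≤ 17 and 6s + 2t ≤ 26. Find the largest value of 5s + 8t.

34

The continuous relaxation peaks at (3.5, 2.5) with value 37.50; rounding to a feasible lattice point costs some objective.
(s,t)=(2,3): 2·2+4·3=16≤17, 6·2+2·3=18≤26, objective 34.
(s,t)=(3,2): 2·3+4·2=14≤17, 6·3+2·2=22≤26, objective 31.
(s,t)=(1,3): 2·1+4·3=14≤17, 6·1+2·3=12≤26, objective 29.
(s,t)=(4,1): 2·4+4·1=12≤17, 6·4+2·1=26≤26, objective 28.
No feasible integer point exceeds 34.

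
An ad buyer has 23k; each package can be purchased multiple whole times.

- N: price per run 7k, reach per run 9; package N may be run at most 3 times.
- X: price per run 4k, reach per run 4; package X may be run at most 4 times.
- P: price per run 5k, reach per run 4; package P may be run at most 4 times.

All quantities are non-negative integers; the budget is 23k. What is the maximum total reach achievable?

27

3×N: price 21 ≤ 23, reach 3·9 = 27.
2×N, 1×X, and 1×P: price 23 ≤ 23, reach 2·9 + 1·4 + 1·4 = 26.
Best is 27.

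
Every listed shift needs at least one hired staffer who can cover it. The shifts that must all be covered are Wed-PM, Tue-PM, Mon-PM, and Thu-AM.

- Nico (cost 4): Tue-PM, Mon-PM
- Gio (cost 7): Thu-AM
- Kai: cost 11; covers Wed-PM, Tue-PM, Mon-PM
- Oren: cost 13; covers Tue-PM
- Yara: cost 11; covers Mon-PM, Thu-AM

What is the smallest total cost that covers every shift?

This is a weighted set-cover instance.
Choose Gio and Kai: together they cover Wed-PM, Tue-PM, Mon-PM, Thu-AM — every shift.
Total cost: 7 + 11 = 18.

18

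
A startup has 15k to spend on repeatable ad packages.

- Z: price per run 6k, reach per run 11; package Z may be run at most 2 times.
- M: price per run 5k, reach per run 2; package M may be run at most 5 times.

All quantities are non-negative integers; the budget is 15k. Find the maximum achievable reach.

2×Z: price 12 ≤ 15, reach 2·11 = 22.
1×Z and 1×M: price 11 ≤ 15, reach 1·11 + 1·2 = 13.
Best is 22.

22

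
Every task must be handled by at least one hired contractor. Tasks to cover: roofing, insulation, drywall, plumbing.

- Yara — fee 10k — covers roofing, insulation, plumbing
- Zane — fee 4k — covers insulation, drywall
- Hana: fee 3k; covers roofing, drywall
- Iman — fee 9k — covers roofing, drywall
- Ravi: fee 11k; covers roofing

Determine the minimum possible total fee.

13

The greedy cost-per-new-task heuristic would pick Hana, Zane, and Yara for 17, but a cheaper cover exists.
Choose Yara and Hana: together they cover roofing, insulation, drywall, plumbing — every task.
Total fee: 10 + 3 = 13.
No cover costs less than 13.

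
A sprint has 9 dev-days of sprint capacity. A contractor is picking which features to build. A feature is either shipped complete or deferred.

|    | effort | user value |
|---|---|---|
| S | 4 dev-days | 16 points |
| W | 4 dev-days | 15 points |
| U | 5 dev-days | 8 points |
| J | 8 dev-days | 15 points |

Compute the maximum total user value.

Take S and W: effort 4 + 4 = 8 ≤ 9, user value 16 + 15 = 31.
No other feasible combination does better.

31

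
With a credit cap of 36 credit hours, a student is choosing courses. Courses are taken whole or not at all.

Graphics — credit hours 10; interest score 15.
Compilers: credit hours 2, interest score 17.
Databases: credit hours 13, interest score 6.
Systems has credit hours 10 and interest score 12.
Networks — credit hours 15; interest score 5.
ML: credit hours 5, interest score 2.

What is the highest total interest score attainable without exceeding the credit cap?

Graphics + Compilers + Systems + ML: credit hours 10 + 2 + 10 + 5 = 27 ≤ 36, interest score 15 + 17 + 12 + 2 = 46.
Graphics + Compilers + Systems: credit hours 10 + 2 + 10 = 22 ≤ 36, interest score 15 + 17 + 12 = 44.
Graphics + Compilers + Databases + Systems: credit hours 10 + 2 + 13 + 10 = 35 ≤ 36, interest score 15 + 17 + 6 + 12 = 50.
Best is Graphics, Compilers, Databases, and Systems with total interest score 50.

50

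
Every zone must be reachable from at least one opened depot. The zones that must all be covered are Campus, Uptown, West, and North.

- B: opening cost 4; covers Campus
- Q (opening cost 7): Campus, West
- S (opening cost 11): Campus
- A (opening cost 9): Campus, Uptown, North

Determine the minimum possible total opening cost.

16

Choose Q and A: together they cover Campus, Uptown, West, North — every zone.
Total opening cost: 7 + 9 = 16.
No cover costs less than 16.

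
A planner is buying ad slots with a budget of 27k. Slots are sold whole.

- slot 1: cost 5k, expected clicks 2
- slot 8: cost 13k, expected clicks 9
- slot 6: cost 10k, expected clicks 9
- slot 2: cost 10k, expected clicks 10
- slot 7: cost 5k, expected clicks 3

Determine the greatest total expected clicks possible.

Treat it as a binary knapsack problem.
Allowing fractional choices, the relaxed optimum would be about 23.8, but ad slots are indivisible.
slot 6 + slot 2: cost 10 + 10 = 20 ≤ 27, expected clicks 9 + 10 = 19.
slot 6 + slot 2 + slot 7: cost 10 + 10 + 5 = 25 ≤ 27, expected clicks 9 + 10 + 3 = 22.
slot 1 + slot 6 + slot 2: cost 5 + 10 + 10 = 25 ≤ 27, expected clicks 2 + 9 + 10 = 21.
Best is slot 6, slot 2, and slot 7 with total expected clicks 22.

22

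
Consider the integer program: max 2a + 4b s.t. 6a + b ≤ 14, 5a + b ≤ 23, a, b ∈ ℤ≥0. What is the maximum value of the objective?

(a,b)=(0,14) is feasible, giving 56.
(a,b)=(0,13) is feasible, giving 52.
Maximum is 56 at (a,b)=(0,14).

56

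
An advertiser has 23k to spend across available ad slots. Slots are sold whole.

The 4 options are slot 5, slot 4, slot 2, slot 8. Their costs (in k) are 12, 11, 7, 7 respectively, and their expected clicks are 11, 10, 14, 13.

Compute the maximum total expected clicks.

Allowing fractional choices, the relaxed optimum would be about 35.2, but ad slots are indivisible.
slot 2 + slot 8: cost 7 + 7 = 14 ≤ 23, expected clicks 14 + 13 = 27.
slot 5 + slot 2: cost 12 + 7 = 19 ≤ 23, expected clicks 11 + 14 = 25.
slot 4 + slot 2: cost 11 + 7 = 18 ≤ 23, expected clicks 10 + 14 = 24.
Best is slot 2 and slot 8 with total expected clicks 27.

27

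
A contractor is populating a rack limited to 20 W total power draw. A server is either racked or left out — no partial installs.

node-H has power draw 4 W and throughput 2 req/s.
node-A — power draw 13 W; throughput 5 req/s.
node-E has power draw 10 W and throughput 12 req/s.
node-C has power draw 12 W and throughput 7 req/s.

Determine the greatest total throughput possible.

14

Allowing fractional choices, the relaxed optimum would be about 17.8, but servers are indivisible.
node-E: power draw 10 ≤ 20, throughput 12.
node-H + node-E: power draw 4 + 10 = 14 ≤ 20, throughput 2 + 12 = 14.
node-H + node-C: power draw 4 + 12 = 16 ≤ 20, throughput 2 + 7 = 9.
Best is node-H and node-E with total throughput 14.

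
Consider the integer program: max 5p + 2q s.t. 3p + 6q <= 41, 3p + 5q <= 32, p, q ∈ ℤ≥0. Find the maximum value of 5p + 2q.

50

(p,q)=(10,0): 3·10+6·0=30≤41, 3·10+5·0=30≤32, objective 50.
(p,q)=(9,1): 3·9+6·1=33≤41, 3·9+5·1=32≤32, objective 47.
The best lattice point is (10,0), giving 50.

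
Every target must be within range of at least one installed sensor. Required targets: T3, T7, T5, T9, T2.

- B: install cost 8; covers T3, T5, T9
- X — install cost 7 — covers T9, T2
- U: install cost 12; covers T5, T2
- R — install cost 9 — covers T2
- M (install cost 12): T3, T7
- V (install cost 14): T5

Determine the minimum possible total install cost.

27

Choose B, X, and M: together they cover T3, T7, T5, T9, T2 — every target.
Total install cost: 8 + 7 + 12 = 27.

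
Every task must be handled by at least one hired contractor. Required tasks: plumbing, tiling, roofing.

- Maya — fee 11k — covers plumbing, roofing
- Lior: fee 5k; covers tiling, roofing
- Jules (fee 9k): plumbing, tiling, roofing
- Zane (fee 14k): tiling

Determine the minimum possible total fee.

9

Jules alone covers plumbing, tiling, roofing — every task.
Total fee: 9.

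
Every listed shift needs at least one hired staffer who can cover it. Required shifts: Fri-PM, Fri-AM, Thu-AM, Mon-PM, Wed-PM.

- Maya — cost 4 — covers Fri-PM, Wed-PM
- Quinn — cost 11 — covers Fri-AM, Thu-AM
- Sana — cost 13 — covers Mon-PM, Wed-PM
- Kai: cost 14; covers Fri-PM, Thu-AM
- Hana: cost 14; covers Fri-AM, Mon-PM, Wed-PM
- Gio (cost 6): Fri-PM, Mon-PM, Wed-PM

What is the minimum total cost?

17

This is a weighted set-cover instance.
The greedy cost-per-new-shift heuristic would pick Maya, Quinn, and Gio for 21, but a cheaper cover exists.
Choose Quinn and Gio: together they cover Fri-PM, Fri-AM, Thu-AM, Mon-PM, Wed-PM — every shift.
Total cost: 11 + 6 = 17.
No cover costs less than 17.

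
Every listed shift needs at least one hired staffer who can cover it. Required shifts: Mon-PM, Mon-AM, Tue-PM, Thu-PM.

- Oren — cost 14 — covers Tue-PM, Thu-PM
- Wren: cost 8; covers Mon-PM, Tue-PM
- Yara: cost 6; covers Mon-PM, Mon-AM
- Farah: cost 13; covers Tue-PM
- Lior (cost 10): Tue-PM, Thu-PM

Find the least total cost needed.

Choose Yara and Lior: together they cover Mon-PM, Mon-AM, Tue-PM, Thu-PM — every shift.
Total cost: 6 + 10 = 16.
No cover costs less than 16.

16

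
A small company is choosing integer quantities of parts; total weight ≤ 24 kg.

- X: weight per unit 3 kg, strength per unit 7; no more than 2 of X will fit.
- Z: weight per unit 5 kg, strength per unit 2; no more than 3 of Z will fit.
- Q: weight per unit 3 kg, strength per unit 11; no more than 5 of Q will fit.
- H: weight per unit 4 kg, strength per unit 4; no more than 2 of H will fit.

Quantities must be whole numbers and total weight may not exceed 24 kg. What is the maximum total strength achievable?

69

Take 2×X and 5×Q: weight 21 ≤ 24, strength 2·7 + 5·11 = 69.
Q has the best ratio (11/3) and is taken to its limit of 5; remaining capacity is filled optimally with the others.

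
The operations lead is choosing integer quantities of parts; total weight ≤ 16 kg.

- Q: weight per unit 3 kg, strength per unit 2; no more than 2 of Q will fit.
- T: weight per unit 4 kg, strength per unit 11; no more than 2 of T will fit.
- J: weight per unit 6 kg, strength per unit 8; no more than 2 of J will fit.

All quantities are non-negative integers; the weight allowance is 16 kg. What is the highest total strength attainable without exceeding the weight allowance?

This is a bounded integer knapsack.
2×T and 1×J: weight 14 ≤ 16, strength 2·11 + 1·8 = 30.
1×T and 2×J: weight 16 ≤ 16, strength 1·11 + 2·8 = 27.
Best is 30.

30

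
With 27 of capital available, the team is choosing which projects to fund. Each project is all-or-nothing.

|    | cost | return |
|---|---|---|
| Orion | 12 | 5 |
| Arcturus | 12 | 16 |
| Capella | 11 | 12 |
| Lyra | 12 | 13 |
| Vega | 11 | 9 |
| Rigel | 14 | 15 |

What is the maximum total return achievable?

31

Take Arcturus and Rigel: cost 12 + 14 = 26 ≤ 27, return 16 + 15 = 31.
No other feasible combination does better.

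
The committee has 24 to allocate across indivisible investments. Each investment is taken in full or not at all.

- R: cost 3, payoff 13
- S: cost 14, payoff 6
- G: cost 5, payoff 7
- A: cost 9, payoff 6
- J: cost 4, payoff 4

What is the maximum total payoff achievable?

30

Allowing fractional choices, the relaxed optimum would be about 31.3, but investments are indivisible.
R + S + G: cost 3 + 14 + 5 = 22 ≤ 24, payoff 13 + 6 + 7 = 26.
R + G + A: cost 3 + 5 + 9 = 17 ≤ 24, payoff 13 + 7 + 6 = 26.
R + G + A + J: cost 3 + 5 + 9 + 4 = 21 ≤ 24, payoff 13 + 7 + 6 + 4 = 30.
Best is R, G, A, and J with total payoff 30.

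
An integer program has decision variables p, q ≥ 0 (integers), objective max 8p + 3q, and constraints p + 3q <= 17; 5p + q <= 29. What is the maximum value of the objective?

(p,q)=(5,4): 1·5+3·4=17≤17, 5·5+1·4=29≤29, objective 52.
(p,q)=(5,3): 1·5+3·3=14≤17, 5·5+1·3=28≤29, objective 49.
(p,q)=(4,4): 1·4+3·4=16≤17, 5·4+1·4=24≤29, objective 44.
Maximum is 52 at (p,q)=(5,4).

52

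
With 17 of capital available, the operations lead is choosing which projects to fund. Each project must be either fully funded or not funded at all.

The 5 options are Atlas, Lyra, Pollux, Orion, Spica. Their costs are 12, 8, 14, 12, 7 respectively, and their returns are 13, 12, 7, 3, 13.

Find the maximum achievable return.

This is an integer program with binary decision variables.
Spica: cost 7 ≤ 17, return 13.
Lyra + Spica: cost 8 + 7 = 15 ≤ 17, return 12 + 13 = 25.
Atlas: cost 12 ≤ 17, return 13.
Best is Lyra and Spica with total return 25.

25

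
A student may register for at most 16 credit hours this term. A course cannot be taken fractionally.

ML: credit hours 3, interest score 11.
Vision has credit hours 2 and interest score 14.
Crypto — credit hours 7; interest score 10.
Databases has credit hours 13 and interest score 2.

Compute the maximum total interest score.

35

Allowing fractional choices, the relaxed optimum would be about 35.6, but courses are indivisible.
ML + Vision + Crypto: credit hours 3 + 2 + 7 = 12 ≤ 16, interest score 11 + 14 + 10 = 35.
ML + Vision: credit hours 3 + 2 = 5 ≤ 16, interest score 11 + 14 = 25.
Vision + Crypto: credit hours 2 + 7 = 9 ≤ 16, interest score 14 + 10 = 24.
Best is ML, Vision, and Crypto with total interest score 35.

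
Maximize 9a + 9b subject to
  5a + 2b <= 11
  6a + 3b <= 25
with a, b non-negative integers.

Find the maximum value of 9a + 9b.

45

(a,b)=(0,5): 5·0+2·5=10≤11, 6·0+3·5=15≤25, objective 45.
(a,b)=(0,4): 5·0+2·4=8≤11, 6·0+3·4=12≤25, objective 36.
No feasible integer point exceeds 45.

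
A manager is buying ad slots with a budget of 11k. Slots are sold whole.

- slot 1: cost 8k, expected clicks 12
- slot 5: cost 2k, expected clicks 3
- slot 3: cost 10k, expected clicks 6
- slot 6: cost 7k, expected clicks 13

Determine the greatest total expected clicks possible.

16

Take slot 5 and slot 6: cost 2 + 7 = 9 ≤ 11, expected clicks 3 + 13 = 16.
No other feasible combination does better.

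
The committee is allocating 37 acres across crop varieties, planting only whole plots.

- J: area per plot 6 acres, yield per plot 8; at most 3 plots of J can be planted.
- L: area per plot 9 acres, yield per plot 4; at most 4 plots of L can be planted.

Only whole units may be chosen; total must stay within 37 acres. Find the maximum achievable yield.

J has the best ratio (8/6); taking only J gives at most 3×8 = 24 (stopped by the supply cap of 3).
Mixing does better — 3×J and 2×L: area 36 ≤ 37, yield 3·8 + 2·4 = 32.

32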